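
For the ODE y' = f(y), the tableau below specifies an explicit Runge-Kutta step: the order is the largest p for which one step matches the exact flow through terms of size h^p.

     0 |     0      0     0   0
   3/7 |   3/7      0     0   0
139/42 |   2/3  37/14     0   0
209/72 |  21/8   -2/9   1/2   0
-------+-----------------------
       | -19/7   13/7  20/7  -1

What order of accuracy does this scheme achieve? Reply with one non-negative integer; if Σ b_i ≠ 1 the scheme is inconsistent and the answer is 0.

b = (-19/7, 13/7, 20/7, -1)
c = (0, 3/7, 139/42, 209/72)
Ac = (0, 0, 111/98, 131/84)
Σ b_i: (-19/7)·1 + 13/7·1 + 20/7·1 + (-1)·1 = 1 ✓
b·c: 13/7·3/7 + 20/7·139/42 + (-1)·209/72 = 25927/3528 ≠ 1/2 ⇒ order 1.

1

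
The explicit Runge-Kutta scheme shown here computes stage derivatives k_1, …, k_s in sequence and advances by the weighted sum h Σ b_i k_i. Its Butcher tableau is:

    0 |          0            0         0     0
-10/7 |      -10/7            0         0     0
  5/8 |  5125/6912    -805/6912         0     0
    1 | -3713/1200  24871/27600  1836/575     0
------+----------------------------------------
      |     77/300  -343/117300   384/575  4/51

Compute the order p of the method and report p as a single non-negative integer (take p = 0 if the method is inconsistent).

4

b = (77/300, -343/117300, 384/575, 4/51)
c = (0, -10/7, 5/8, 1)
Ac = (0, 0, 575/3456, 17/24)
Σ b_i: 77/300·1 + (-343/117300)·1 + 384/575·1 + 4/51·1 = 1 ✓
b·c: (-343/117300)·(-10/7) + 384/575·5/8 + 4/51·1 = 1/2 ✓
b·c²: (-343/117300)·100/49 + 384/575·25/64 + 4/51·1 = 1/3 ✓
b·Ac: 384/575·575/3456 + 4/51·17/24 = 1/6 ✓
b·c³: (-343/117300)·(-1000/343) + 384/575·125/512 + 4/51·1 = 1/4 ✓
b·(c∘Ac): 384/575·2875/27648 + 4/51·17/24 = 1/8 ✓
b·Ac²: 384/575·(-2875/12096) + 4/51·1037/336 = 1/12 ✓
b·A²c: 4/51·17/32 = 1/24 ✓; 4 stages ⇒ order 4.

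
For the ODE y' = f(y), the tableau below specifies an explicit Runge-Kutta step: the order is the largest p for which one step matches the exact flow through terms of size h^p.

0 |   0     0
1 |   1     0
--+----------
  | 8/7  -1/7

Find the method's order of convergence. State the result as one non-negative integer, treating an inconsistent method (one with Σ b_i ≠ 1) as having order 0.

b = (8/7, -1/7)
c = (0, 1)
Σ b_i: 8/7·1 + (-1/7)·1 = 1 ✓
b·c: (-1/7)·1 = -1/7 ≠ 1/2 ⇒ order 1.

1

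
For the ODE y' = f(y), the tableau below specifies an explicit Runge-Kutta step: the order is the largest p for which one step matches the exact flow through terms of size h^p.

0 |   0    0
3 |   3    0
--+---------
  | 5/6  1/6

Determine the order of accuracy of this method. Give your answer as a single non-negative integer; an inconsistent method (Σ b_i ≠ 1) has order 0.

2

b = (5/6, 1/6)
c = (0, 3)
Σ b_i: 5/6·1 + 1/6·1 = 1 ✓
b·c: 1/6·3 = 1/2 ✓; 2 stages ⇒ order 2.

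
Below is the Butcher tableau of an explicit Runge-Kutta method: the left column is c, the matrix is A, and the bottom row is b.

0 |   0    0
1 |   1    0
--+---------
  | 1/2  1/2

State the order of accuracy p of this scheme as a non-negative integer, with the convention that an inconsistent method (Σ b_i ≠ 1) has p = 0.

b = (1/2, 1/2)
c = (0, 1)
Σ b_i: 1/2·1 + 1/2·1 = 1 ✓
b·c: 1/2·1 = 1/2 ✓; 2 stages ⇒ order 2.

2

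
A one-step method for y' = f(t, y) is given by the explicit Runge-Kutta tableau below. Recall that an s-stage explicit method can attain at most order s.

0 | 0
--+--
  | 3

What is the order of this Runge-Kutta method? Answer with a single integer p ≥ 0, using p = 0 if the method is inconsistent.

b = (3)
c = (0)
Σ b_i: 3·1 = 3 ≠ 1 ⇒ order 0.

0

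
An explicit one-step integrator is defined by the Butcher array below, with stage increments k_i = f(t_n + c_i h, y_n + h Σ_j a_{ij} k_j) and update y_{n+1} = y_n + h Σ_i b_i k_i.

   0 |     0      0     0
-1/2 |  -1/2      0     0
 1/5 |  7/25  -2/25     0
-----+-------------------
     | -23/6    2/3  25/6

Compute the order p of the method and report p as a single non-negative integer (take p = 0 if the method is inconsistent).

3

b = (-23/6, 2/3, 25/6)
c = (0, -1/2, 1/5)
Ac = (0, 0, 1/25)
Σ b_i: (-23/6)·1 + 2/3·1 + 25/6·1 = 1 ✓
b·c: 2/3·(-1/2) + 25/6·1/5 = 1/2 ✓
b·c²: 2/3·1/4 + 25/6·1/25 = 1/3 ✓
b·Ac: 25/6·1/25 = 1/6 ✓; 3 stages ⇒ order 3.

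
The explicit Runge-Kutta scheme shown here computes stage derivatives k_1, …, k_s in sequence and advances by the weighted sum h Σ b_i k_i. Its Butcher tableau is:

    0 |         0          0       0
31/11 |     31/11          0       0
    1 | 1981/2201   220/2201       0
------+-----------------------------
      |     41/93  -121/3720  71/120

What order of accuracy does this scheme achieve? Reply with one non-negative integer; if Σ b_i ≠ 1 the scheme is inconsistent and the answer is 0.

b = (41/93, -121/3720, 71/120)
c = (0, 31/11, 1)
Ac = (0, 0, 20/71)
Σ b_i: 41/93·1 + (-121/3720)·1 + 71/120·1 = 1 ✓
b·c: (-121/3720)·31/11 + 71/120·1 = 1/2 ✓
b·c²: (-121/3720)·961/121 + 71/120·1 = 1/3 ✓
b·Ac: 71/120·20/71 = 1/6 ✓; 3 stages ⇒ order 3.

3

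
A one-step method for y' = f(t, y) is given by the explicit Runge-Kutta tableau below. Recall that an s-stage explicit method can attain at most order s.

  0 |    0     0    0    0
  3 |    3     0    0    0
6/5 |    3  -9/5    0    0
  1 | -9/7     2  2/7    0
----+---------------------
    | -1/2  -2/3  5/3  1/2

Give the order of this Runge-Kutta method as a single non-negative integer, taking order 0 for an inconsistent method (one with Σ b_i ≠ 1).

2

b = (-1/2, -2/3, 5/3, 1/2)
c = (0, 3, 6/5, 1)
Ac = (0, 0, -27/5, 222/35)
Σ b_i: (-1/2)·1 + (-2/3)·1 + 5/3·1 + 1/2·1 = 1 ✓
b·c: (-2/3)·3 + 5/3·6/5 + 1/2·1 = 1/2 ✓
b·c²: (-2/3)·9 + 5/3·36/25 + 1/2·1 = -31/10 ≠ 1/3 ⇒ order 2.
b·Ac: 5/3·(-27/5) + 1/2·222/35 = -204/35 ≠ 1/6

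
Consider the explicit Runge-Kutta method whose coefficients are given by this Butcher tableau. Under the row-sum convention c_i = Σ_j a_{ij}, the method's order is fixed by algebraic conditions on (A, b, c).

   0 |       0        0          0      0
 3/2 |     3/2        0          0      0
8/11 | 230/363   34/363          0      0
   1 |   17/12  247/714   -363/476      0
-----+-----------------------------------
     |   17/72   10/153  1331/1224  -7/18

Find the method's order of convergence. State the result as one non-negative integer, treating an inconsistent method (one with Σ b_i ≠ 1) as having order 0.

b = (17/72, 10/153, 1331/1224, -7/18)
c = (0, 3/2, 8/11, 1)
Ac = (0, 0, 17/121, -1/28)
Σ b_i: 17/72·1 + 10/153·1 + 1331/1224·1 + (-7/18)·1 = 1 ✓
b·c: 10/153·3/2 + 1331/1224·8/11 + (-7/18)·1 = 1/2 ✓
b·c²: 10/153·9/4 + 1331/1224·64/121 + (-7/18)·1 = 1/3 ✓
b·Ac: 1331/1224·17/121 + (-7/18)·(-1/28) = 1/6 ✓
b·c³: 10/153·27/8 + 1331/1224·512/1331 + (-7/18)·1 = 1/4 ✓
b·(c∘Ac): 1331/1224·136/1331 + (-7/18)·(-1/28) = 1/8 ✓
b·Ac²: 1331/1224·51/242 + (-7/18)·3/8 = 1/12 ✓
b·A²c: (-7/18)·(-3/28) = 1/24 ✓; 4 stages ⇒ order 4.

4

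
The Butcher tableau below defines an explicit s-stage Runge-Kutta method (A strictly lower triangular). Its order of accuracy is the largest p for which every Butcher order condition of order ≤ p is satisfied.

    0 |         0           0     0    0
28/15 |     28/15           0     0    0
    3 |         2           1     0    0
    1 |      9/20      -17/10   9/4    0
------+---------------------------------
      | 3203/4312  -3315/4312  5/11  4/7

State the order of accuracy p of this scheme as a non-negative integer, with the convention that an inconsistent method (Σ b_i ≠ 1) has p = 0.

b = (3203/4312, -3315/4312, 5/11, 4/7)
c = (0, 28/15, 3, 1)
Ac = (0, 0, 28/15, 1073/300)
Σ b_i: 3203/4312·1 + (-3315/4312)·1 + 5/11·1 + 4/7·1 = 1 ✓
b·c: (-3315/4312)·28/15 + 5/11·3 + 4/7·1 = 1/2 ✓
b·c²: (-3315/4312)·784/225 + 5/11·9 + 4/7·1 = 2291/1155 ≠ 1/3 ⇒ order 2.
b·Ac: 5/11·28/15 + 4/7·1073/300 = 16703/5775 ≠ 1/6

2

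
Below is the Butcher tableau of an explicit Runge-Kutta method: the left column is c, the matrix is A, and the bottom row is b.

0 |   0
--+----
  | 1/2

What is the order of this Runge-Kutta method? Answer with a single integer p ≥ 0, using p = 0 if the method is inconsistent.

0

b = (1/2)
c = (0)
Σ b_i: 1/2·1 = 1/2 ≠ 1 ⇒ order 0.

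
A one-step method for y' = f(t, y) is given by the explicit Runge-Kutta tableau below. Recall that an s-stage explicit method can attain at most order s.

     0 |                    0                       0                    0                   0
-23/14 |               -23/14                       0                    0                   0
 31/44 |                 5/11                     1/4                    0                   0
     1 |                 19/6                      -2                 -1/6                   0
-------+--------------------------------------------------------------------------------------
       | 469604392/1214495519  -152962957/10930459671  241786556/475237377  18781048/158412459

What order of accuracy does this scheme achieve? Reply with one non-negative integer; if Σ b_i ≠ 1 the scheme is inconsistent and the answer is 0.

b = (469604392/1214495519, -152962957/10930459671, 241786556/475237377, 18781048/158412459)
c = (0, -23/14, 31/44, 1)
Ac = (0, 0, -23/56, 5855/1848)
Σ b_i: 469604392/1214495519·1 + (-152962957/10930459671)·1 + 241786556/475237377·1 + 18781048/158412459·1 = 1 ✓
b·c: (-152962957/10930459671)·(-23/14) + 241786556/475237377·31/44 + 18781048/158412459·1 = 1/2 ✓
b·c²: (-152962957/10930459671)·529/196 + 241786556/475237377·961/1936 + 18781048/158412459·1 = 1/3 ✓
b·Ac: 241786556/475237377·(-23/56) + 18781048/158412459·5855/1848 = 1/6 ✓
b·c³: (-152962957/10930459671)·(-12167/2744) + 241786556/475237377·29791/85184 + 18781048/158412459·1 = 69973850575/195164149488 ≠ 1/4 ⇒ order 3.
b·(c∘Ac): 241786556/475237377·(-713/2464) + 18781048/158412459·5855/1848 = 6078598403/26613293112 ≠ 1/8
b·Ac²: 241786556/475237377·529/784 + 18781048/158412459·(-3119521/569184) = -3738479750/12197759343 ≠ 1/12
b·A²c: 18781048/158412459·23/336 = 53995513/6653323278 ≠ 1/24

3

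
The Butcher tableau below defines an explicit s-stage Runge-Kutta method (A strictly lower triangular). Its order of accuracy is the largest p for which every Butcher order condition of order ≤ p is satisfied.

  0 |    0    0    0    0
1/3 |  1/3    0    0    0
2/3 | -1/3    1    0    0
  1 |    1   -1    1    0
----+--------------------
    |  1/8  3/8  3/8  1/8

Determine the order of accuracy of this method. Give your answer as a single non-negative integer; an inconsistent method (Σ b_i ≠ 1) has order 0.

b = (1/8, 3/8, 3/8, 1/8)
c = (0, 1/3, 2/3, 1)
Ac = (0, 0, 1/3, 1/3)
Σ b_i: 1/8·1 + 3/8·1 + 3/8·1 + 1/8·1 = 1 ✓
b·c: 3/8·1/3 + 3/8·2/3 + 1/8·1 = 1/2 ✓
b·c²: 3/8·1/9 + 3/8·4/9 + 1/8·1 = 1/3 ✓
b·Ac: 3/8·1/3 + 1/8·1/3 = 1/6 ✓
b·c³: 3/8·1/27 + 3/8·8/27 + 1/8·1 = 1/4 ✓
b·(c∘Ac): 3/8·2/9 + 1/8·1/3 = 1/8 ✓
b·Ac²: 3/8·1/9 + 1/8·1/3 = 1/12 ✓
b·A²c: 1/8·1/3 = 1/24 ✓; 4 stages ⇒ order 4.

4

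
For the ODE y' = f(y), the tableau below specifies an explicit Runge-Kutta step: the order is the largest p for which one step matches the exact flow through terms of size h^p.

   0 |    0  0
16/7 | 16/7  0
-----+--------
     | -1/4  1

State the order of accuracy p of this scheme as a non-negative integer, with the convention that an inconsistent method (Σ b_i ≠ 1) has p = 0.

0

b = (-1/4, 1)
c = (0, 16/7)
Σ b_i: (-1/4)·1 + 1·1 = 3/4 ≠ 1 ⇒ order 0.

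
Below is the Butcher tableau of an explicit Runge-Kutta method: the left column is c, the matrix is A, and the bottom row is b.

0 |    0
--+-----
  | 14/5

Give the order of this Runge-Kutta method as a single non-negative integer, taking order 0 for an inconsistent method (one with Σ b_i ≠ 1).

0

b = (14/5)
c = (0)
Σ b_i: 14/5·1 = 14/5 ≠ 1 ⇒ order 0.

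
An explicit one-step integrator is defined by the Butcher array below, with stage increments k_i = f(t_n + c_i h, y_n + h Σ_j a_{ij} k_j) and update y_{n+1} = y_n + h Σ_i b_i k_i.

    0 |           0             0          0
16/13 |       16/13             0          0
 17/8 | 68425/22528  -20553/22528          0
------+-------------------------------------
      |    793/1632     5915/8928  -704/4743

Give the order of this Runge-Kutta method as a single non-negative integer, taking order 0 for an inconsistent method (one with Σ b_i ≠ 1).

3

b = (793/1632, 5915/8928, -704/4743)
c = (0, 16/13, 17/8)
Ac = (0, 0, -1581/1408)
Σ b_i: 793/1632·1 + 5915/8928·1 + (-704/4743)·1 = 1 ✓
b·c: 5915/8928·16/13 + (-704/4743)·17/8 = 1/2 ✓
b·c²: 5915/8928·256/169 + (-704/4743)·289/64 = 1/3 ✓
b·Ac: (-704/4743)·(-1581/1408) = 1/6 ✓; 3 stages ⇒ order 3.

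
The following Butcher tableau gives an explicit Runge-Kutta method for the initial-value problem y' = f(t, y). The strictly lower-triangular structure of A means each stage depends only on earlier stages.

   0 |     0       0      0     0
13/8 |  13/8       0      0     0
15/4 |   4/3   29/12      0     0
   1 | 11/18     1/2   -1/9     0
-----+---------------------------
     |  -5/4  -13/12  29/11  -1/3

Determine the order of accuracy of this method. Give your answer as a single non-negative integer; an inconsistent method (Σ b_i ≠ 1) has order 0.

0

b = (-5/4, -13/12, 29/11, -1/3)
c = (0, 13/8, 15/4, 1)
Ac = (0, 0, 377/96, 19/48)
Σ b_i: (-5/4)·1 + (-13/12)·1 + 29/11·1 + (-1/3)·1 = -1/33 ≠ 1 ⇒ order 0.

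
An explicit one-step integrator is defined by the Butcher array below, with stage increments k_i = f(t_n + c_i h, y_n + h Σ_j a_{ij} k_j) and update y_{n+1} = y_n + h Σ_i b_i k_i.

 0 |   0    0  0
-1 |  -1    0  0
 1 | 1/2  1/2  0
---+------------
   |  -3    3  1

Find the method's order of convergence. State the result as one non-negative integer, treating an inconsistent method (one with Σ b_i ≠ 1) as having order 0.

b = (-3, 3, 1)
c = (0, -1, 1)
Ac = (0, 0, -1/2)
Σ b_i: (-3)·1 + 3·1 + 1·1 = 1 ✓
b·c: 3·(-1) + 1·1 = -2 ≠ 1/2 ⇒ order 1.

1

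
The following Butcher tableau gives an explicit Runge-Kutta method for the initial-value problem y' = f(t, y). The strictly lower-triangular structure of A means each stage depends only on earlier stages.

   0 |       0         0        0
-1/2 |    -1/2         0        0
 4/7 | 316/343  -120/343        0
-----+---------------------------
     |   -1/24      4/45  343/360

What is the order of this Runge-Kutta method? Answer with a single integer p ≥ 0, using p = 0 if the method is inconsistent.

3

b = (-1/24, 4/45, 343/360)
c = (0, -1/2, 4/7)
Ac = (0, 0, 60/343)
Σ b_i: (-1/24)·1 + 4/45·1 + 343/360·1 = 1 ✓
b·c: 4/45·(-1/2) + 343/360·4/7 = 1/2 ✓
b·c²: 4/45·1/4 + 343/360·16/49 = 1/3 ✓
b·Ac: 343/360·60/343 = 1/6 ✓; 3 stages ⇒ order 3.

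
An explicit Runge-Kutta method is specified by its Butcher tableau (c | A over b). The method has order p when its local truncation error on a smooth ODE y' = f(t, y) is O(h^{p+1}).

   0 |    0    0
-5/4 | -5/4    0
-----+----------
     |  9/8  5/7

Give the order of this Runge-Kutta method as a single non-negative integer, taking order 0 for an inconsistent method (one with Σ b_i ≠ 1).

b = (9/8, 5/7)
c = (0, -5/4)
Σ b_i: 9/8·1 + 5/7·1 = 103/56 ≠ 1 ⇒ order 0.

0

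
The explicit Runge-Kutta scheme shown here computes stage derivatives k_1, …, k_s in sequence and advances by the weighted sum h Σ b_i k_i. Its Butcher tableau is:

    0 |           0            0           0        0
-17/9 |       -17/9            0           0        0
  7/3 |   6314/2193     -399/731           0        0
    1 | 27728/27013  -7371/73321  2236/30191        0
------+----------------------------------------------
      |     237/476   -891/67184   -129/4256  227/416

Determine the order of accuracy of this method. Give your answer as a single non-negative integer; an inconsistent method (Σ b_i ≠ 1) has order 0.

b = (237/476, -891/67184, -129/4256, 227/416)
c = (0, -17/9, 7/3, 1)
Ac = (0, 0, 133/129, 247/681)
Σ b_i: 237/476·1 + (-891/67184)·1 + (-129/4256)·1 + 227/416·1 = 1 ✓
b·c: (-891/67184)·(-17/9) + (-129/4256)·7/3 + 227/416·1 = 1/2 ✓
b·c²: (-891/67184)·289/81 + (-129/4256)·49/9 + 227/416·1 = 1/3 ✓
b·Ac: (-129/4256)·133/129 + 227/416·247/681 = 1/6 ✓
b·c³: (-891/67184)·(-4913/729) + (-129/4256)·343/27 + 227/416·1 = 1/4 ✓
b·(c∘Ac): (-129/4256)·931/387 + 227/416·247/681 = 1/8 ✓
b·Ac²: (-129/4256)·(-2261/1161) + 227/416·91/2043 = 1/12 ✓
b·A²c: 227/416·52/681 = 1/24 ✓; 4 stages ⇒ order 4.

4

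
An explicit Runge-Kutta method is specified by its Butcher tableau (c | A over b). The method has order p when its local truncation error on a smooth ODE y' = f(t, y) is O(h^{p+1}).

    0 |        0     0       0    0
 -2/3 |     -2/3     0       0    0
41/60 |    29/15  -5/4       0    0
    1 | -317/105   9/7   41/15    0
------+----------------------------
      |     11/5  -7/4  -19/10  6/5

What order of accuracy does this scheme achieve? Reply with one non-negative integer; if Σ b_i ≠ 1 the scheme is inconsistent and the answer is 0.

0

b = (11/5, -7/4, -19/10, 6/5)
c = (0, -2/3, 41/60, 1)
Ac = (0, 0, 5/6, 6367/6300)
Σ b_i: 11/5·1 + (-7/4)·1 + (-19/10)·1 + 6/5·1 = -1/4 ≠ 1 ⇒ order 0.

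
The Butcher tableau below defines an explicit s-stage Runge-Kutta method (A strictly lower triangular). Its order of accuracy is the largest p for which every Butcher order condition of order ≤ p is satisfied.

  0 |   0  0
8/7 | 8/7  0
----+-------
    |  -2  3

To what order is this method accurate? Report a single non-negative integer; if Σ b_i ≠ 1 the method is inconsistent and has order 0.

1

b = (-2, 3)
c = (0, 8/7)
Σ b_i: (-2)·1 + 3·1 = 1 ✓
b·c: 3·8/7 = 24/7 ≠ 1/2 ⇒ order 1.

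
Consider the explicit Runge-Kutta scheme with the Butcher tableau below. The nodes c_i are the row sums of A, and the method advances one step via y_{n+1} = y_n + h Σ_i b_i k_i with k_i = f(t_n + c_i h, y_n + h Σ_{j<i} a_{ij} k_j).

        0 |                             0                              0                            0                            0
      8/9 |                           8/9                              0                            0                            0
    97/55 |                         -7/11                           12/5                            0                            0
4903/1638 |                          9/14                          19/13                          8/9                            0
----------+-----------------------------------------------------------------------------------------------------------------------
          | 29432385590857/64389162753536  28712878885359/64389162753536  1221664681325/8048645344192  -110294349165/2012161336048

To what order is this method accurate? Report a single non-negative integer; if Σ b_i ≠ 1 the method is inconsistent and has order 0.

b = (29432385590857/64389162753536, 28712878885359/64389162753536, 1221664681325/8048645344192, -110294349165/2012161336048)
c = (0, 8/9, 97/55, 4903/1638)
Ac = (0, 0, 32/15, 18448/6435)
Σ b_i: 29432385590857/64389162753536·1 + 28712878885359/64389162753536·1 + 1221664681325/8048645344192·1 + (-110294349165/2012161336048)·1 = 1 ✓
b·c: 28712878885359/64389162753536·8/9 + 1221664681325/8048645344192·97/55 + (-110294349165/2012161336048)·4903/1638 = 1/2 ✓
b·c²: 28712878885359/64389162753536·64/81 + 1221664681325/8048645344192·9409/3025 + (-110294349165/2012161336048)·24039409/2683044 = 1/3 ✓
b·Ac: 1221664681325/8048645344192·32/15 + (-110294349165/2012161336048)·18448/6435 = 1/6 ✓
b·c³: 28712878885359/64389162753536·512/729 + 1221664681325/8048645344192·912673/166375 + (-110294349165/2012161336048)·117865222327/4394826072 = -705301547112583349/2175307377174771840 ≠ 1/4 ⇒ order 3.
b·(c∘Ac): 1221664681325/8048645344192·3104/825 + (-110294349165/2012161336048)·45225272/5270265 = 37996084867/377280250509 ≠ 1/8
b·Ac²: 1221664681325/8048645344192·256/135 + (-110294349165/2012161336048)·12485224/3185325 = 27258843048719/373507448003910 ≠ 1/12
b·A²c: (-110294349165/2012161336048)·256/135 = -13071922864/125760083503 ≠ 1/24

3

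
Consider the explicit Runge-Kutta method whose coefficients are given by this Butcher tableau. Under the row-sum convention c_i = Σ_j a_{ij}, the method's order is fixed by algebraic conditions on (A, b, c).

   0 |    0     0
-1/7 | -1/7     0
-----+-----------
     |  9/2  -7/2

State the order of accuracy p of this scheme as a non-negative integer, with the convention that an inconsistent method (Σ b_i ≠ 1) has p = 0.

2

b = (9/2, -7/2)
c = (0, -1/7)
Σ b_i: 9/2·1 + (-7/2)·1 = 1 ✓
b·c: (-7/2)·(-1/7) = 1/2 ✓; 2 stages ⇒ order 2.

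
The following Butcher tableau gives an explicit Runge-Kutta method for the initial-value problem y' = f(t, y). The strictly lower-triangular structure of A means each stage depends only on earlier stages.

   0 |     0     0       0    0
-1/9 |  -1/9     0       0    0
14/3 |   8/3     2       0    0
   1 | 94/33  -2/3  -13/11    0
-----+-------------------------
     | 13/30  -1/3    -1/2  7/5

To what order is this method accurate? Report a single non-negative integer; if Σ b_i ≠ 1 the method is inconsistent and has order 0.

b = (13/30, -1/3, -1/2, 7/5)
c = (0, -1/9, 14/3, 1)
Ac = (0, 0, -2/9, -1616/297)
Σ b_i: 13/30·1 + (-1/3)·1 + (-1/2)·1 + 7/5·1 = 1 ✓
b·c: (-1/3)·(-1/9) + (-1/2)·14/3 + 7/5·1 = -121/135 ≠ 1/2 ⇒ order 1.

1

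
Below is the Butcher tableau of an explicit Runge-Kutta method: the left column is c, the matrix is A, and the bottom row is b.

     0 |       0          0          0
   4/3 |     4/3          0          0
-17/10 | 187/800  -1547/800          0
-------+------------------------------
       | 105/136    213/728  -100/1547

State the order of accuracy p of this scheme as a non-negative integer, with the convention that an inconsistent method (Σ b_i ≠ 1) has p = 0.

3

b = (105/136, 213/728, -100/1547)
c = (0, 4/3, -17/10)
Ac = (0, 0, -1547/600)
Σ b_i: 105/136·1 + 213/728·1 + (-100/1547)·1 = 1 ✓
b·c: 213/728·4/3 + (-100/1547)·(-17/10) = 1/2 ✓
b·c²: 213/728·16/9 + (-100/1547)·289/100 = 1/3 ✓
b·Ac: (-100/1547)·(-1547/600) = 1/6 ✓; 3 stages ⇒ order 3.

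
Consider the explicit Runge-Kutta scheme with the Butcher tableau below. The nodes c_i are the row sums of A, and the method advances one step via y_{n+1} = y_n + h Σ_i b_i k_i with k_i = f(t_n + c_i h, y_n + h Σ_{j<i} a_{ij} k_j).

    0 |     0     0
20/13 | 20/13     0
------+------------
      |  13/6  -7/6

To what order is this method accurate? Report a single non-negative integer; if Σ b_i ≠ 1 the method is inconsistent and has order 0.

1

b = (13/6, -7/6)
c = (0, 20/13)
Σ b_i: 13/6·1 + (-7/6)·1 = 1 ✓
b·c: (-7/6)·20/13 = -70/39 ≠ 1/2 ⇒ order 1.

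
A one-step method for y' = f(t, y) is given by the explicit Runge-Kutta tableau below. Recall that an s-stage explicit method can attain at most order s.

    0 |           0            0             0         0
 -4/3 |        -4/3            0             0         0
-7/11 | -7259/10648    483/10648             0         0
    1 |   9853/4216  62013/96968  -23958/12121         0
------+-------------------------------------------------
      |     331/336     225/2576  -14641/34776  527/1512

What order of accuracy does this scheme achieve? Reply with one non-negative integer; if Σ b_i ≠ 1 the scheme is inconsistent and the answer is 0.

b = (331/336, 225/2576, -14641/34776, 527/1512)
c = (0, -4/3, -7/11, 1)
Ac = (0, 0, -161/2662, 427/1054)
Σ b_i: 331/336·1 + 225/2576·1 + (-14641/34776)·1 + 527/1512·1 = 1 ✓
b·c: 225/2576·(-4/3) + (-14641/34776)·(-7/11) + 527/1512·1 = 1/2 ✓
b·c²: 225/2576·16/9 + (-14641/34776)·49/121 + 527/1512·1 = 1/3 ✓
b·Ac: (-14641/34776)·(-161/2662) + 527/1512·427/1054 = 1/6 ✓
b·c³: 225/2576·(-64/27) + (-14641/34776)·(-343/1331) + 527/1512·1 = 1/4 ✓
b·(c∘Ac): (-14641/34776)·1127/29282 + 527/1512·427/1054 = 1/8 ✓
b·Ac²: (-14641/34776)·322/3993 + 527/1512·532/1581 = 1/12 ✓
b·A²c: 527/1512·63/527 = 1/24 ✓; 4 stages ⇒ order 4.

4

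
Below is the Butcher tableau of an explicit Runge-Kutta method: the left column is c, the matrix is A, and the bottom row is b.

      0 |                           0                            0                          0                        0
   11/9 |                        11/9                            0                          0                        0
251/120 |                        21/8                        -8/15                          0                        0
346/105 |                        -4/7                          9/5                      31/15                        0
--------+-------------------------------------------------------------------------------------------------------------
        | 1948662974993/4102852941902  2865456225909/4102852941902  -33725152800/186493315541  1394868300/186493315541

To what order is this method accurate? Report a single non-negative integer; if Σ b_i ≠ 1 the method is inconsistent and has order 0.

b = (1948662974993/4102852941902, 2865456225909/4102852941902, -33725152800/186493315541, 1394868300/186493315541)
c = (0, 11/9, 251/120, 346/105)
Ac = (0, 0, -88/135, 11741/1800)
Σ b_i: 1948662974993/4102852941902·1 + 2865456225909/4102852941902·1 + (-33725152800/186493315541)·1 + 1394868300/186493315541·1 = 1 ✓
b·c: 2865456225909/4102852941902·11/9 + (-33725152800/186493315541)·251/120 + 1394868300/186493315541·346/105 = 1/2 ✓
b·c²: 2865456225909/4102852941902·121/81 + (-33725152800/186493315541)·63001/14400 + 1394868300/186493315541·119716/11025 = 1/3 ✓
b·Ac: (-33725152800/186493315541)·(-88/135) + 1394868300/186493315541·11741/1800 = 1/6 ✓
b·c³: 2865456225909/4102852941902·1331/729 + (-33725152800/186493315541)·15813251/1728000 + 1394868300/186493315541·41421736/1157625 = -105382023840503/939926310326640 ≠ 1/4 ⇒ order 3.
b·(c∘Ac): (-33725152800/186493315541)·(-2761/2025) + 1394868300/186493315541·2031193/94500 = 3418390594279/8392199199345 ≠ 1/8
b·Ac²: (-33725152800/186493315541)·(-968/1215) + 1394868300/186493315541·2533831/216000 = 93380846124173/402825561568560 ≠ 1/12
b·A²c: 1394868300/186493315541·(-2728/2025) = -50736009632/5035319519607 ≠ 1/24

3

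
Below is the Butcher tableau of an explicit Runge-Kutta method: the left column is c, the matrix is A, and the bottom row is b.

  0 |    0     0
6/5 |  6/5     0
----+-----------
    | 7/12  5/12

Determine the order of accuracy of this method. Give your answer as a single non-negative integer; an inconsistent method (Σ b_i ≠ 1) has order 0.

b = (7/12, 5/12)
c = (0, 6/5)
Σ b_i: 7/12·1 + 5/12·1 = 1 ✓
b·c: 5/12·6/5 = 1/2 ✓; 2 stages ⇒ order 2.

2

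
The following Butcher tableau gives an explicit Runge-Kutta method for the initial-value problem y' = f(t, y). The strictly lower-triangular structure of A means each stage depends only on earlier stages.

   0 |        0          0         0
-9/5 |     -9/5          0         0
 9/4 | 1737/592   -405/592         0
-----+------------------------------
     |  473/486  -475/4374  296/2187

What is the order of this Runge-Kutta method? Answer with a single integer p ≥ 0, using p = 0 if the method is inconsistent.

b = (473/486, -475/4374, 296/2187)
c = (0, -9/5, 9/4)
Ac = (0, 0, 729/592)
Σ b_i: 473/486·1 + (-475/4374)·1 + 296/2187·1 = 1 ✓
b·c: (-475/4374)·(-9/5) + 296/2187·9/4 = 1/2 ✓
b·c²: (-475/4374)·81/25 + 296/2187·81/16 = 1/3 ✓
b·Ac: 296/2187·729/592 = 1/6 ✓; 3 stages ⇒ order 3.

3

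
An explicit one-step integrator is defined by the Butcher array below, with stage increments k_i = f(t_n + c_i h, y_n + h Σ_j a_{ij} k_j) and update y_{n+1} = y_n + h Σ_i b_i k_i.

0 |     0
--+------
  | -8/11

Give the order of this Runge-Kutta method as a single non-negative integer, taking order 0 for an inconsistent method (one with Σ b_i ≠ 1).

b = (-8/11)
c = (0)
Σ b_i: (-8/11)·1 = -8/11 ≠ 1 ⇒ order 0.

0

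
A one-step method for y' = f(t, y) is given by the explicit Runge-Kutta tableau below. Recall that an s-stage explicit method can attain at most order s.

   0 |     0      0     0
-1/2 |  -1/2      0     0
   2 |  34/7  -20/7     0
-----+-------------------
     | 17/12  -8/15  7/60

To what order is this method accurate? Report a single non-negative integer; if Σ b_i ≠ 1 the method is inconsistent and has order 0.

b = (17/12, -8/15, 7/60)
c = (0, -1/2, 2)
Ac = (0, 0, 10/7)
Σ b_i: 17/12·1 + (-8/15)·1 + 7/60·1 = 1 ✓
b·c: (-8/15)·(-1/2) + 7/60·2 = 1/2 ✓
b·c²: (-8/15)·1/4 + 7/60·4 = 1/3 ✓
b·Ac: 7/60·10/7 = 1/6 ✓; 3 stages ⇒ order 3.

3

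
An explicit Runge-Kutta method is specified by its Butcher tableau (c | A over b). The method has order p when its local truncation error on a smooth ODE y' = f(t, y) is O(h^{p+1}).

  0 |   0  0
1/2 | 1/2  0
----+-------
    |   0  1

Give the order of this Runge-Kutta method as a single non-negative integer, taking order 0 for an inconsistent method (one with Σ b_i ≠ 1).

b = (0, 1)
c = (0, 1/2)
Σ b_i: 1·1 = 1 ✓
b·c: 1·1/2 = 1/2 ✓; 2 stages ⇒ order 2.

2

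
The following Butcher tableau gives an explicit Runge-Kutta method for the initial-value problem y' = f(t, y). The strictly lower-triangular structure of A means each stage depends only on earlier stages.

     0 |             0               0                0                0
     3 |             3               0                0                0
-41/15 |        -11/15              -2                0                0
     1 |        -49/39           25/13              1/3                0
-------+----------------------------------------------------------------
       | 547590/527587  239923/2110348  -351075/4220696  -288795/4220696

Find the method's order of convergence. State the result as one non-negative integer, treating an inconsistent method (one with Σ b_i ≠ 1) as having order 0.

3

b = (547590/527587, 239923/2110348, -351075/4220696, -288795/4220696)
c = (0, 3, -41/15, 1)
Ac = (0, 0, -6, 2842/585)
Σ b_i: 547590/527587·1 + 239923/2110348·1 + (-351075/4220696)·1 + (-288795/4220696)·1 = 1 ✓
b·c: 239923/2110348·3 + (-351075/4220696)·(-41/15) + (-288795/4220696)·1 = 1/2 ✓
b·c²: 239923/2110348·9 + (-351075/4220696)·1681/225 + (-288795/4220696)·1 = 1/3 ✓
b·Ac: (-351075/4220696)·(-6) + (-288795/4220696)·2842/585 = 1/6 ✓
b·c³: 239923/2110348·27 + (-351075/4220696)·(-68921/3375) + (-288795/4220696)·1 = 223159079/47482830 ≠ 1/4 ⇒ order 3.
b·(c∘Ac): (-351075/4220696)·82/5 + (-288795/4220696)·2842/585 = -5370473/3165522 ≠ 1/8
b·Ac²: (-351075/4220696)·(-18) + (-288795/4220696)·173728/8775 = 13539791/94965660 ≠ 1/12
b·A²c: (-288795/4220696)·(-2) = 288795/2110348 ≠ 1/24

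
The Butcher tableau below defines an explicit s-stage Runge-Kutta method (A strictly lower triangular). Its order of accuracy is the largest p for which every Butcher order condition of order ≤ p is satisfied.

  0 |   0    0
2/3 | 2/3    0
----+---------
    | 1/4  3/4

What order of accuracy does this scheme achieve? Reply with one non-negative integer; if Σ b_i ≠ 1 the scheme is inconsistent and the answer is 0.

b = (1/4, 3/4)
c = (0, 2/3)
Σ b_i: 1/4·1 + 3/4·1 = 1 ✓
b·c: 3/4·2/3 = 1/2 ✓; 2 stages ⇒ order 2.

2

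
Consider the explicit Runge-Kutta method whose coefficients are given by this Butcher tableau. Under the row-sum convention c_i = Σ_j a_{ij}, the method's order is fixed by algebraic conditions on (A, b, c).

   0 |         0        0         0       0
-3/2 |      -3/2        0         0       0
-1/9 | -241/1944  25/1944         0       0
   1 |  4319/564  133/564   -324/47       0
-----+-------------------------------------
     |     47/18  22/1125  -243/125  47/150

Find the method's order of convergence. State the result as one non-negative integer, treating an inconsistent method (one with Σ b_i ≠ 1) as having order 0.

b = (47/18, 22/1125, -243/125, 47/150)
c = (0, -3/2, -1/9, 1)
Ac = (0, 0, -25/1296, 155/376)
Σ b_i: 47/18·1 + 22/1125·1 + (-243/125)·1 + 47/150·1 = 1 ✓
b·c: 22/1125·(-3/2) + (-243/125)·(-1/9) + 47/150·1 = 1/2 ✓
b·c²: 22/1125·9/4 + (-243/125)·1/81 + 47/150·1 = 1/3 ✓
b·Ac: (-243/125)·(-25/1296) + 47/150·155/376 = 1/6 ✓
b·c³: 22/1125·(-27/8) + (-243/125)·(-1/729) + 47/150·1 = 1/4 ✓
b·(c∘Ac): (-243/125)·25/11664 + 47/150·155/376 = 1/8 ✓
b·Ac²: (-243/125)·25/864 + 47/150·335/752 = 1/12 ✓
b·A²c: 47/150·25/188 = 1/24 ✓; 4 stages ⇒ order 4.

4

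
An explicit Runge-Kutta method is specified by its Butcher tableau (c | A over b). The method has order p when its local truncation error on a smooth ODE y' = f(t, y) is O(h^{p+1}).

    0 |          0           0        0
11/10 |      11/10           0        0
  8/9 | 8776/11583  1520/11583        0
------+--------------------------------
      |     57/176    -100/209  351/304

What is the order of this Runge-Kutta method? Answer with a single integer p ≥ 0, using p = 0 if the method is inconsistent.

3

b = (57/176, -100/209, 351/304)
c = (0, 11/10, 8/9)
Ac = (0, 0, 152/1053)
Σ b_i: 57/176·1 + (-100/209)·1 + 351/304·1 = 1 ✓
b·c: (-100/209)·11/10 + 351/304·8/9 = 1/2 ✓
b·c²: (-100/209)·121/100 + 351/304·64/81 = 1/3 ✓
b·Ac: 351/304·152/1053 = 1/6 ✓; 3 stages ⇒ order 3.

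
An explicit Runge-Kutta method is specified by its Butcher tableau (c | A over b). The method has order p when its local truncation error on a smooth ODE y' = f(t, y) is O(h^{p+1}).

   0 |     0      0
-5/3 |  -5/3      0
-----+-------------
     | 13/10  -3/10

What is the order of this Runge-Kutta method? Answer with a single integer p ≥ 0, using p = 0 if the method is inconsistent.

b = (13/10, -3/10)
c = (0, -5/3)
Σ b_i: 13/10·1 + (-3/10)·1 = 1 ✓
b·c: (-3/10)·(-5/3) = 1/2 ✓; 2 stages ⇒ order 2.

2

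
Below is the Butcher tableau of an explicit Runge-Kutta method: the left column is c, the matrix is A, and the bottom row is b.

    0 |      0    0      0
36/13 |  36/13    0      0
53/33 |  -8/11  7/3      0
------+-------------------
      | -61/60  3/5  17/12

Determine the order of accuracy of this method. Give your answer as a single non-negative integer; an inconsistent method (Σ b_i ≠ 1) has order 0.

1

b = (-61/60, 3/5, 17/12)
c = (0, 36/13, 53/33)
Ac = (0, 0, 84/13)
Σ b_i: (-61/60)·1 + 3/5·1 + 17/12·1 = 1 ✓
b·c: 3/5·36/13 + 17/12·53/33 = 101333/25740 ≠ 1/2 ⇒ order 1.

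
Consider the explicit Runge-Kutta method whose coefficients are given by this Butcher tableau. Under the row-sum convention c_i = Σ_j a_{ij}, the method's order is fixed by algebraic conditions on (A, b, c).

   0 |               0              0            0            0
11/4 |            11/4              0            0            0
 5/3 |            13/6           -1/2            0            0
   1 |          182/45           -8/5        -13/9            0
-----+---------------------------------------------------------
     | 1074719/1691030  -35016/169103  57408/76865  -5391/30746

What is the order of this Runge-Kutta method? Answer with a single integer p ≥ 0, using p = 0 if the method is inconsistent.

b = (1074719/1691030, -35016/169103, 57408/76865, -5391/30746)
c = (0, 11/4, 5/3, 1)
Ac = (0, 0, -11/8, -919/135)
Σ b_i: 1074719/1691030·1 + (-35016/169103)·1 + 57408/76865·1 + (-5391/30746)·1 = 1 ✓
b·c: (-35016/169103)·11/4 + 57408/76865·5/3 + (-5391/30746)·1 = 1/2 ✓
b·c²: (-35016/169103)·121/16 + 57408/76865·25/9 + (-5391/30746)·1 = 1/3 ✓
b·Ac: 57408/76865·(-11/8) + (-5391/30746)·(-919/135) = 1/6 ✓
b·c³: (-35016/169103)·1331/64 + 57408/76865·125/27 + (-5391/30746)·1 = -1133429/1106856 ≠ 1/4 ⇒ order 3.
b·(c∘Ac): 57408/76865·(-55/24) + (-5391/30746)·(-919/135) = -238879/461190 ≠ 1/8
b·Ac²: 57408/76865·(-121/32) + (-5391/30746)·(-13051/810) = 577/553428 ≠ 1/12
b·A²c: (-5391/30746)·143/72 = -85657/245968 ≠ 1/24

3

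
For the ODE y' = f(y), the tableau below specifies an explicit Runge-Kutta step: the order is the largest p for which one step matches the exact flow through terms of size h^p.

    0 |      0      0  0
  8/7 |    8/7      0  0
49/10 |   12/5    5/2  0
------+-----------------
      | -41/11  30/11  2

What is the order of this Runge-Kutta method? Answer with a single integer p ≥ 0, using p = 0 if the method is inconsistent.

1

b = (-41/11, 30/11, 2)
c = (0, 8/7, 49/10)
Ac = (0, 0, 20/7)
Σ b_i: (-41/11)·1 + 30/11·1 + 2·1 = 1 ✓
b·c: 30/11·8/7 + 2·49/10 = 4973/385 ≠ 1/2 ⇒ order 1.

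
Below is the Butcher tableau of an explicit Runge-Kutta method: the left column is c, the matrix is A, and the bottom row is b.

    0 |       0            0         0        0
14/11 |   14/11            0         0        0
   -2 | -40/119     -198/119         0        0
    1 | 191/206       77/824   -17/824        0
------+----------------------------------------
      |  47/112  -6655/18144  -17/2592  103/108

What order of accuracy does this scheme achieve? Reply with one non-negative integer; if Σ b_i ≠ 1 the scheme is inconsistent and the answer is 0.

b = (47/112, -6655/18144, -17/2592, 103/108)
c = (0, 14/11, -2, 1)
Ac = (0, 0, -36/17, 33/206)
Σ b_i: 47/112·1 + (-6655/18144)·1 + (-17/2592)·1 + 103/108·1 = 1 ✓
b·c: (-6655/18144)·14/11 + (-17/2592)·(-2) + 103/108·1 = 1/2 ✓
b·c²: (-6655/18144)·196/121 + (-17/2592)·4 + 103/108·1 = 1/3 ✓
b·Ac: (-17/2592)·(-36/17) + 103/108·33/206 = 1/6 ✓
b·c³: (-6655/18144)·2744/1331 + (-17/2592)·(-8) + 103/108·1 = 1/4 ✓
b·(c∘Ac): (-17/2592)·72/17 + 103/108·33/206 = 1/8 ✓
b·Ac²: (-17/2592)·(-504/187) + 103/108·78/1133 = 1/12 ✓
b·A²c: 103/108·9/206 = 1/24 ✓; 4 stages ⇒ order 4.

4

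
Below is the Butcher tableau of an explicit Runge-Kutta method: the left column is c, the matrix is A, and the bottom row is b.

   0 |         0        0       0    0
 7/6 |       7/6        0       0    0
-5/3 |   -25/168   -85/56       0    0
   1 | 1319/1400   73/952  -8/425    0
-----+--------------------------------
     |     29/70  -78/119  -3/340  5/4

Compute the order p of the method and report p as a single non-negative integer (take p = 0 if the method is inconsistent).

b = (29/70, -78/119, -3/340, 5/4)
c = (0, 7/6, -5/3, 1)
Ac = (0, 0, -85/48, 29/240)
Σ b_i: 29/70·1 + (-78/119)·1 + (-3/340)·1 + 5/4·1 = 1 ✓
b·c: (-78/119)·7/6 + (-3/340)·(-5/3) + 5/4·1 = 1/2 ✓
b·c²: (-78/119)·49/36 + (-3/340)·25/9 + 5/4·1 = 1/3 ✓
b·Ac: (-3/340)·(-85/48) + 5/4·29/240 = 1/6 ✓
b·c³: (-78/119)·343/216 + (-3/340)·(-125/27) + 5/4·1 = 1/4 ✓
b·(c∘Ac): (-3/340)·425/144 + 5/4·29/240 = 1/8 ✓
b·Ac²: (-3/340)·(-595/288) + 5/4·5/96 = 1/12 ✓
b·A²c: 5/4·1/30 = 1/24 ✓; 4 stages ⇒ order 4.

4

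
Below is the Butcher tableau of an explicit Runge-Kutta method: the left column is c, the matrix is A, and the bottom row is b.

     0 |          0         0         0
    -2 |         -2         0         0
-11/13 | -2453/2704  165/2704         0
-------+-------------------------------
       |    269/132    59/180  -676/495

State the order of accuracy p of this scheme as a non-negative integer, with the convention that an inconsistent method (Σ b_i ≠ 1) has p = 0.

b = (269/132, 59/180, -676/495)
c = (0, -2, -11/13)
Ac = (0, 0, -165/1352)
Σ b_i: 269/132·1 + 59/180·1 + (-676/495)·1 = 1 ✓
b·c: 59/180·(-2) + (-676/495)·(-11/13) = 1/2 ✓
b·c²: 59/180·4 + (-676/495)·121/169 = 1/3 ✓
b·Ac: (-676/495)·(-165/1352) = 1/6 ✓; 3 stages ⇒ order 3.

3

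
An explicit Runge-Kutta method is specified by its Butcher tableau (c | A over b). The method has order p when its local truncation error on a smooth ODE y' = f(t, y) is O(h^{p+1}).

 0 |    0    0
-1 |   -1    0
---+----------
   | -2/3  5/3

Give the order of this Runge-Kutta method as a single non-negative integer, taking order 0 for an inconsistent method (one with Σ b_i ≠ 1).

1

b = (-2/3, 5/3)
c = (0, -1)
Σ b_i: (-2/3)·1 + 5/3·1 = 1 ✓
b·c: 5/3·(-1) = -5/3 ≠ 1/2 ⇒ order 1.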